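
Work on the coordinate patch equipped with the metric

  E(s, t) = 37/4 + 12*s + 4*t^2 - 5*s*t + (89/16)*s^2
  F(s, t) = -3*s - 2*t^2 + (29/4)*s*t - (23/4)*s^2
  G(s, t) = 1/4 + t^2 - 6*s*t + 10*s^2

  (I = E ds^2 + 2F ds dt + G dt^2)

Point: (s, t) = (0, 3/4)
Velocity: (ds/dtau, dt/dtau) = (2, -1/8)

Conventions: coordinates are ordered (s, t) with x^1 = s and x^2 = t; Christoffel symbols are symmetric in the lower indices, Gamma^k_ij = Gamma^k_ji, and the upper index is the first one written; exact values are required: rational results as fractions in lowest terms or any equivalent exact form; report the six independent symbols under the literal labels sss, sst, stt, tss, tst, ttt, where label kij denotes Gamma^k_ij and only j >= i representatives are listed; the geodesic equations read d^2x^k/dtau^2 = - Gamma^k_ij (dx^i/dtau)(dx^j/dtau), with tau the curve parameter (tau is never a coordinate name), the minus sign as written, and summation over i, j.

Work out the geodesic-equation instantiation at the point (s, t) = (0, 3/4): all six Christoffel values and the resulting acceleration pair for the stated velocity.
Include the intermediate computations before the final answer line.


E = 23/2, F = -9/8, G = 13/16 at the point
E_s = 33/4, E_t = 6, F_s = 39/16, F_t = -3, G_s = -9/2, G_t = 3/2
EG - F^2 = 517/64;  g^inv = (64/517) * [[13/16, 9/8], [9/8, 23/2]]
first-kind symbols [ij,l] = (1/2)(d_i g_jl + d_j g_il - d_l g_ij): [ss,s] = E_s/2 = 33/8, [ss,t] = F_s - E_t/2 = -9/16, [st,s] = E_t/2 = 3, [st,t] = G_s/2 = -9/4, [tt,s] = F_t - G_s/2 = -3/4, [tt,t] = G_t/2 = 3/4
Gamma^s_ij = (G*[ij,s] - F*[ij,t])/(EG - F^2), Gamma^t_ij = (E*[ij,t] - F*[ij,s])/(EG - F^2)
Gamma_sss = 174/517, Gamma_sst = -6/517, Gamma_stt = 15/517, Gamma_tss = -117/517, Gamma_tst = -1440/517, Gamma_ttt = 498/517
d^2s/dtau^2 = -(Gamma_sss*(2)^2 + 2*Gamma_sst*(2)*(-1/8) + Gamma_stt*(-1/8)^2) = -44751/33088
d^2t/dtau^2 = -(Gamma_tss*(2)^2 + 2*Gamma_tst*(2)*(-1/8) + Gamma_ttt*(-1/8)^2) = -8313/16544

Answer: Gamma_sss = 174/517, Gamma_sst = -6/517, Gamma_stt = 15/517, Gamma_tss = -117/517, Gamma_tst = -1440/517, Gamma_ttt = 498/517; accelerations (d^2s/dtau^2, d^2t/dtau^2) = (-44751/33088, -8313/16544)


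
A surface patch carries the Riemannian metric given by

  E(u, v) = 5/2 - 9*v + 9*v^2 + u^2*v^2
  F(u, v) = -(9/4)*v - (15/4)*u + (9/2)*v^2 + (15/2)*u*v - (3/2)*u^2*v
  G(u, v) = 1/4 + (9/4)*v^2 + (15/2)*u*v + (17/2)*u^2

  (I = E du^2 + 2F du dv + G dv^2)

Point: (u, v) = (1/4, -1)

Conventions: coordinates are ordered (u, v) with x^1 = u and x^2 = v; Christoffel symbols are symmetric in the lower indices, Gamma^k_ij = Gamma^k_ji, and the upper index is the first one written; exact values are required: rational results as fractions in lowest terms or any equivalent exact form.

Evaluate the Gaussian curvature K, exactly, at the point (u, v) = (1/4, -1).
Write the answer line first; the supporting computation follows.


Answer: K = -83072/886075

E = 329/16, F = 129/32, G = 37/32, EG - F^2 = 7705/1024 at the point
E_u = 1/2, E_v = -217/8, F_u = -21/2, F_v = -303/32, G_u = -13/4, G_v = -21/8
E_vv = 145/8, F_uv = 27/4, G_uu = 17
K follows from Brioschi's formula, (det M1 - det M2)/(EG - F^2)^2.
M1 = [[-E_vv/2 + F_uv - G_uu/2, E_u/2, F_u - E_v/2], [F_v - G_u/2, E, F], [G_v/2, F, G]] = [[-173/16, 1/4, 49/16], [-251/32, 329/16, 129/32], [-21/16, 129/32, 37/32]]; det M1 = -193737/2048
M2 = [[0, E_v/2, G_u/2], [E_v/2, E, F], [G_u/2, F, G]] = [[0, -217/16, -13/8], [-217/16, 329/16, 129/32], [-13/8, 129/32, 37/32]]; det M2 = -731465/8192
det M1 - det M2 = -43483/8192; K = -43483/8192 / (7705/1024)^2 = -83072/886075


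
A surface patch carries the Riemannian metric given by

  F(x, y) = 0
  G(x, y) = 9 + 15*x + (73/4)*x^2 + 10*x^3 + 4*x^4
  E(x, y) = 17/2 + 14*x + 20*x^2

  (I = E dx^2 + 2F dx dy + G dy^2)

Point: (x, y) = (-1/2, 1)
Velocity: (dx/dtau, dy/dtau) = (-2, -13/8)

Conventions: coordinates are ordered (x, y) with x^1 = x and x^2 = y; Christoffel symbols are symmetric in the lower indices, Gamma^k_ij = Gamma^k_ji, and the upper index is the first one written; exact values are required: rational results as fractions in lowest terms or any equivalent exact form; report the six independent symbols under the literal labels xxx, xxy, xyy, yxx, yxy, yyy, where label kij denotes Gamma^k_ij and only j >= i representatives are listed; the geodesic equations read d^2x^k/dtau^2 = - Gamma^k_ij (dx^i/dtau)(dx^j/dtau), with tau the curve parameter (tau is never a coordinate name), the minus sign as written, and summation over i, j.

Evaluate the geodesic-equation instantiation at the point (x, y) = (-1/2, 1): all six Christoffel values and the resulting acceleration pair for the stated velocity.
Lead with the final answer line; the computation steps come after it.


Answer: Gamma_xxx = -6/13, Gamma_xxy = 0, Gamma_xyy = -9/52, Gamma_yxx = 0, Gamma_yxy = 2/9, Gamma_yyy = 0; accelerations (d^2x/dtau^2, d^2y/dtau^2) = (7665/3328, -13/9)

E = 13/2, F = 0, G = 81/16 at the point
E_x = -6, E_y = 0, F_x = 0, F_y = 0, G_x = 9/4, G_y = 0
EG - F^2 = 1053/32;  g^inv = (32/1053) * [[81/16, 0], [0, 13/2]]
first-kind symbols [ij,l] = (1/2)(d_i g_jl + d_j g_il - d_l g_ij): [xx,x] = E_x/2 = -3, [xx,y] = F_x - E_y/2 = 0, [xy,x] = E_y/2 = 0, [xy,y] = G_x/2 = 9/8, [yy,x] = F_y - G_x/2 = -9/8, [yy,y] = G_y/2 = 0
Gamma^x_ij = (G*[ij,x] - F*[ij,y])/(EG - F^2), Gamma^y_ij = (E*[ij,y] - F*[ij,x])/(EG - F^2)
Gamma_xxx = -6/13, Gamma_xxy = 0, Gamma_xyy = -9/52, Gamma_yxx = 0, Gamma_yxy = 2/9, Gamma_yyy = 0
d^2x/dtau^2 = -(Gamma_xxx*(-2)^2 + 2*Gamma_xxy*(-2)*(-13/8) + Gamma_xyy*(-13/8)^2) = 7665/3328
d^2y/dtau^2 = -(Gamma_yxx*(-2)^2 + 2*Gamma_yxy*(-2)*(-13/8) + Gamma_yyy*(-13/8)^2) = -13/9


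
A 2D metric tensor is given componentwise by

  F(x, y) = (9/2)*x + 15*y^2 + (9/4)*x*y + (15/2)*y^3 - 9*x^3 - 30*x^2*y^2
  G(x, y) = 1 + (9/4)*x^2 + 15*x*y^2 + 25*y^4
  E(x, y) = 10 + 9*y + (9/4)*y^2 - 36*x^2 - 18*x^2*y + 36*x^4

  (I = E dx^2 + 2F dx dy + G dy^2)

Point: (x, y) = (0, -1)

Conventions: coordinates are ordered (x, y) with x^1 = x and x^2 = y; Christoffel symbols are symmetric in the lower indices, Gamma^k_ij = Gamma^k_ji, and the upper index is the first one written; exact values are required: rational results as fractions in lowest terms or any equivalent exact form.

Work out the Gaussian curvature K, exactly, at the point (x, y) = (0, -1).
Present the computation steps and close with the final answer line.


E = 13/4, F = 15/2, G = 26, EG - F^2 = 113/4 at the point
E_x = 0, E_y = 9/2, F_x = 9/4, F_y = -15/2, G_x = 15, G_y = -100
E_yy = 9/2, F_xy = 9/4, G_xx = 9/2
Using the Brioschi determinant formula for K from the metric derivatives:
M1 = [[-E_yy/2 + F_xy - G_xx/2, E_x/2, F_x - E_y/2], [F_y - G_x/2, E, F], [G_y/2, F, G]] = [[-9/4, 0, 0], [-15, 13/4, 15/2], [-50, 15/2, 26]]; det M1 = -1017/16
M2 = [[0, E_y/2, G_x/2], [E_y/2, E, F], [G_x/2, F, G]] = [[0, 9/4, 15/2], [9/4, 13/4, 15/2], [15/2, 15/2, 26]]; det M2 = -981/16
det M1 - det M2 = -9/4; K = -9/4 / (113/4)^2 = -36/12769

Answer: K = -36/12769


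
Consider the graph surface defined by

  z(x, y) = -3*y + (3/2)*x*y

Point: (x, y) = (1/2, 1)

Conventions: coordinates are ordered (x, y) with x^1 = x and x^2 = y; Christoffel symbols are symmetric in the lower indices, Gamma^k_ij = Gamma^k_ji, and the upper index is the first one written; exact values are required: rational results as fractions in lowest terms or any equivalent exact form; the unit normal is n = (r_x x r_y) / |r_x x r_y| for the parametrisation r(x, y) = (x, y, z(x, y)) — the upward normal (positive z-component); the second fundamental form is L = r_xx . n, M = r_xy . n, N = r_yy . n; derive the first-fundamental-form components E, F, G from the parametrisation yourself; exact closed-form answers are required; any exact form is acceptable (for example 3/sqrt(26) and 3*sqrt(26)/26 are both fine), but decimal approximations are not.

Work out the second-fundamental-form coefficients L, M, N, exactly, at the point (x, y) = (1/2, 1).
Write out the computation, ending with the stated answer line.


z_x = 3/2, z_y = -9/4, z_xx = 0, z_xy = 3/2, z_yy = 0
E = 13/4, F = -27/8, G = 97/16; answer radicand W^2 = 133/16
unnormalised second-form numerators: l = 0, m = 3/2, n = 0; L = l/sqrt(133/16), and similarly M = m/sqrt(W^2), N = n/sqrt(W^2)

Answer: L = 0, M = 6*sqrt(133)/133, N = 0


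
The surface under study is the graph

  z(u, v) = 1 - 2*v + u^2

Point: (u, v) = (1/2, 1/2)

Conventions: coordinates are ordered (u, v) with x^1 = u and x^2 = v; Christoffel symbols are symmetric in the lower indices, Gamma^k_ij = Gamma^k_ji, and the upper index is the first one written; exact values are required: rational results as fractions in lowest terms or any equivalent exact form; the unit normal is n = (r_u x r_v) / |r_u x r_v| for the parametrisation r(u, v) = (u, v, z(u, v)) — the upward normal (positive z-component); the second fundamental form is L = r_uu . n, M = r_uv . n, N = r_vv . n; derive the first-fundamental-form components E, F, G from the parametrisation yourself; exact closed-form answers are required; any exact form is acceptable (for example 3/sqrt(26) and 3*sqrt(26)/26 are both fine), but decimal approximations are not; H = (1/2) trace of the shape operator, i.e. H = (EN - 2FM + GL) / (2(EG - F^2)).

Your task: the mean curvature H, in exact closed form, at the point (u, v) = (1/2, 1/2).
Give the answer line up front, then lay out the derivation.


Answer: H = 5*sqrt(6)/36

z_u = 1, z_v = -2, z_uu = 2, z_uv = 0, z_vv = 0
E = 2, F = -2, G = 5; answer radicand W^2 = 6
unnormalised second-form numerators: l = 2, m = 0, n = 0; L = l/sqrt(6), and similarly M = m/sqrt(W^2), N = n/sqrt(W^2)
H = (E*n - 2*F*m + G*l) / (2*(EG - F^2)*sqrt(W^2)); E*n - 2*F*m + G*l = 10, EG - F^2 = 6, so H = (5/6)/sqrt(6)


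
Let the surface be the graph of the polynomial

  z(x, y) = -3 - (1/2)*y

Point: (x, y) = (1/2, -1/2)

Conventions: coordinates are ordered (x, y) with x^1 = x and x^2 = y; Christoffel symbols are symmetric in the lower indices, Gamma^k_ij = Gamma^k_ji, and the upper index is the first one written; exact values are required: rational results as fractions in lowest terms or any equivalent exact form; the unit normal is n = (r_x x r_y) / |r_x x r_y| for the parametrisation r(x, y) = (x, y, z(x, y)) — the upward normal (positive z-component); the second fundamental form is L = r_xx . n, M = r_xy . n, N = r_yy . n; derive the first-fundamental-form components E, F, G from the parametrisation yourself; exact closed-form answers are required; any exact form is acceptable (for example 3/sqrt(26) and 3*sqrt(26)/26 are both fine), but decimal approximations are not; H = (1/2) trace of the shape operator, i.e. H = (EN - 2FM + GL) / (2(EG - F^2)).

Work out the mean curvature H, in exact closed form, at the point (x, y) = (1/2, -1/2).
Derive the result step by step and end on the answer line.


z_x = 0, z_y = -1/2, z_xx = 0, z_xy = 0, z_yy = 0
E = 1, F = 0, G = 5/4; answer radicand W^2 = 5/4
unnormalised second-form numerators: l = 0, m = 0, n = 0; L = l/sqrt(5/4), and similarly M = m/sqrt(W^2), N = n/sqrt(W^2)
H = (E*n - 2*F*m + G*l) / (2*(EG - F^2)*sqrt(W^2)); E*n - 2*F*m + G*l = 0, EG - F^2 = 5/4, so H = (0)/sqrt(5/4)

Answer: H = 0


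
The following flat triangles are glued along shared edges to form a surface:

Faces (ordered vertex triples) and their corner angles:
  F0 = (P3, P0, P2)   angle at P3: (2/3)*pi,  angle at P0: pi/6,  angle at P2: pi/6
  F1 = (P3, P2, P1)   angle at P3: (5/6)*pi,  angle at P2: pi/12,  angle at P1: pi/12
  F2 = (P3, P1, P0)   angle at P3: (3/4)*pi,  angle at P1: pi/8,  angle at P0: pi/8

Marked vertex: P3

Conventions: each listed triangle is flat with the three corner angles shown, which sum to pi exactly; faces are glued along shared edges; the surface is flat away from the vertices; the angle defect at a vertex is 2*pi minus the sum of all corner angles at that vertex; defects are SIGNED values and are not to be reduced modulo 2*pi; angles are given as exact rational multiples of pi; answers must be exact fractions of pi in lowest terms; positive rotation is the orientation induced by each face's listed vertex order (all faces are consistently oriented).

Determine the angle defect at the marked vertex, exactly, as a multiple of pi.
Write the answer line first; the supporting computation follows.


Answer: defect(P3) = -pi/4

Sum of corner angles at P3: (9/4)*pi
defect = 2*pi - (9/4)*pi


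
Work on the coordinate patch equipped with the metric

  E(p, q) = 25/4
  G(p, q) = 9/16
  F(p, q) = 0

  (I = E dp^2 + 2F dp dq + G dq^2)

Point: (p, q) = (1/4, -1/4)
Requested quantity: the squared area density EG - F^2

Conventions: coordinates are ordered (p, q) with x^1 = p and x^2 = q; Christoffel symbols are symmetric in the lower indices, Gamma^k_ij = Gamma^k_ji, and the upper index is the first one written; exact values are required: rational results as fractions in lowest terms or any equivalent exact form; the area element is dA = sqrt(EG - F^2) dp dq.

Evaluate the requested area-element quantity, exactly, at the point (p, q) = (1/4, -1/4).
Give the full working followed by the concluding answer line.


E = 25/4, F = 0, G = 9/16; EG - F^2 = 225/64

Answer: EG - F^2 = 225/64


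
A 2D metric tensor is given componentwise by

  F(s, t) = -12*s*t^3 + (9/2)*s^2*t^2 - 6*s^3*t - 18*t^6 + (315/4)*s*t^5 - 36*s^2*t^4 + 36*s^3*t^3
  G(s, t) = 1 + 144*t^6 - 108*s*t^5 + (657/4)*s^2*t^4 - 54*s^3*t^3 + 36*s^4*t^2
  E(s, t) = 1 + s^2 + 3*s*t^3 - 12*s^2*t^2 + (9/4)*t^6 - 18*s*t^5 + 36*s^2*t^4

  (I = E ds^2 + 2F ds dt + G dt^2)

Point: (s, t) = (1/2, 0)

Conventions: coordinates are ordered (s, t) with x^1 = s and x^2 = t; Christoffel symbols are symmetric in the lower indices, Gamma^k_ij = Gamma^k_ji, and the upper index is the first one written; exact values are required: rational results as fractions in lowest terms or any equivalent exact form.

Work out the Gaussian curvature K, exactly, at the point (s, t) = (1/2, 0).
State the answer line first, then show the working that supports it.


Answer: K = -24/25

E = 5/4, F = 0, G = 1, EG - F^2 = 5/4 at the point
E_s = 1, E_t = 0, F_s = 0, F_t = -3/4, G_s = 0, G_t = 0
E_tt = -6, F_st = -9/2, G_ss = 0
The intrinsic route: Brioschi's K = (det M1 - det M2)/(EG - F^2)^2.
M1 = [[-E_tt/2 + F_st - G_ss/2, E_s/2, F_s - E_t/2], [F_t - G_s/2, E, F], [G_t/2, F, G]] = [[-3/2, 1/2, 0], [-3/4, 5/4, 0], [0, 0, 1]]; det M1 = -3/2
M2 = [[0, E_t/2, G_s/2], [E_t/2, E, F], [G_s/2, F, G]] = [[0, 0, 0], [0, 5/4, 0], [0, 0, 1]]; det M2 = 0
det M1 - det M2 = -3/2; K = -3/2 / (5/4)^2 = -24/25


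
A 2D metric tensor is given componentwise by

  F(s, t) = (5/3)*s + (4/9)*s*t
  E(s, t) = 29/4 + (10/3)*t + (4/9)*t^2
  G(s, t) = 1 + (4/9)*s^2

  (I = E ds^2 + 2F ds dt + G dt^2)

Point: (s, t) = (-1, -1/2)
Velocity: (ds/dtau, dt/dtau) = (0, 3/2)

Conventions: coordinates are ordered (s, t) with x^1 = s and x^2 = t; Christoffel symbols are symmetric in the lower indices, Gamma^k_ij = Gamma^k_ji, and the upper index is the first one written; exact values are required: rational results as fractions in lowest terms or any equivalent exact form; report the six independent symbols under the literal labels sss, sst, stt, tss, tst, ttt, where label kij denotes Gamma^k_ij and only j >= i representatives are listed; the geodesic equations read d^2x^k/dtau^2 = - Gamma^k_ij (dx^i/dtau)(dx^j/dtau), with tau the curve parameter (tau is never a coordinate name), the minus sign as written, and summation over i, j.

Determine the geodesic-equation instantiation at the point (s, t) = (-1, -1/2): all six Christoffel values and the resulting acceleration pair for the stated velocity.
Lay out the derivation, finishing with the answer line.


E = 205/36, F = -13/9, G = 13/9 at the point
E_s = 0, E_t = 26/9, F_s = 13/9, F_t = -4/9, G_s = -8/9, G_t = 0
EG - F^2 = 221/36;  g^inv = (36/221) * [[13/9, 13/9], [13/9, 205/36]]
first-kind symbols [ij,l] = (1/2)(d_i g_jl + d_j g_il - d_l g_ij): [ss,s] = E_s/2 = 0, [ss,t] = F_s - E_t/2 = 0, [st,s] = E_t/2 = 13/9, [st,t] = G_s/2 = -4/9, [tt,s] = F_t - G_s/2 = 0, [tt,t] = G_t/2 = 0
Gamma^s_ij = (G*[ij,s] - F*[ij,t])/(EG - F^2), Gamma^t_ij = (E*[ij,t] - F*[ij,s])/(EG - F^2)
Gamma_sss = 0, Gamma_sst = 4/17, Gamma_stt = 0, Gamma_tss = 0, Gamma_tst = -16/221, Gamma_ttt = 0
d^2s/dtau^2 = -(Gamma_sss*(0)^2 + 2*Gamma_sst*(0)*(3/2) + Gamma_stt*(3/2)^2) = 0
d^2t/dtau^2 = -(Gamma_tss*(0)^2 + 2*Gamma_tst*(0)*(3/2) + Gamma_ttt*(3/2)^2) = 0

Answer: Gamma_sss = 0, Gamma_sst = 4/17, Gamma_stt = 0, Gamma_tss = 0, Gamma_tst = -16/221, Gamma_ttt = 0; accelerations (d^2s/dtau^2, d^2t/dtau^2) = (0, 0)


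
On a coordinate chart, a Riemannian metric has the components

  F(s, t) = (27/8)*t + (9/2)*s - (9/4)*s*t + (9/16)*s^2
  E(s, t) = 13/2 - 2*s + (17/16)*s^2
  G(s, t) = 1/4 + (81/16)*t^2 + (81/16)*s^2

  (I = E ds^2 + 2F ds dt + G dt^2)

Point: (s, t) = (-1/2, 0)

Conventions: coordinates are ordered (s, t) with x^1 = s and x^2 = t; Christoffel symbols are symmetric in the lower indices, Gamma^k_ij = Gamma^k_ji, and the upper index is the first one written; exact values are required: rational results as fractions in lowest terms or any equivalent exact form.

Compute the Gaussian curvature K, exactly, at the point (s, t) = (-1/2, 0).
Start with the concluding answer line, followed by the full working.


Answer: K = -751284/877969

E = 497/64, F = -135/64, G = 97/64, EG - F^2 = 937/128 at the point
E_s = -49/16, E_t = 0, F_s = 63/16, F_t = 9/2, G_s = -81/16, G_t = 0
E_tt = 0, F_st = -9/4, G_ss = 81/8
Using the Brioschi determinant formula for K from the metric derivatives:
M1 = [[-E_tt/2 + F_st - G_ss/2, E_s/2, F_s - E_t/2], [F_t - G_s/2, E, F], [G_t/2, F, G]] = [[-117/16, -49/32, 63/16], [225/32, 497/64, -135/64], [0, -135/64, 97/64]]; det M1 = -6265953/65536
M2 = [[0, E_t/2, G_s/2], [E_t/2, E, F], [G_s/2, F, G]] = [[0, 0, -81/32], [0, 497/64, -135/64], [-81/32, -135/64, 97/64]]; det M2 = -3260817/65536
det M1 - det M2 = -187821/4096; K = -187821/4096 / (937/128)^2 = -751284/877969


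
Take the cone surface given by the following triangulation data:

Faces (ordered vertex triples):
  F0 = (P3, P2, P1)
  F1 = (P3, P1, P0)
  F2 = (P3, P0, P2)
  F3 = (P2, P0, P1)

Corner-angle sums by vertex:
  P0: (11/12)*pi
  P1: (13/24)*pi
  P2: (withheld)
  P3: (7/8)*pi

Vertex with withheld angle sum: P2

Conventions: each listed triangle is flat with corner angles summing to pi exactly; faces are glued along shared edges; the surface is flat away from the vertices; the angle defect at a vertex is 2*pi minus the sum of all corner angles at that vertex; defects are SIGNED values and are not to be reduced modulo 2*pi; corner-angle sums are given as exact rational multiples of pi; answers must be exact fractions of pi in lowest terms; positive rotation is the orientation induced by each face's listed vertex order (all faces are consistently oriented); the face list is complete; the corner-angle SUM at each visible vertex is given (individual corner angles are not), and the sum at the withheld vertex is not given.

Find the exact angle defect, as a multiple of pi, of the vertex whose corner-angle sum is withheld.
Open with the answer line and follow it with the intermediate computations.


Answer: defect(P2) = pi/3

V = 4, E = 6, F = 4; chi = V - E + F = 2
Gauss-Bonnet: total defect = 2*pi*chi = 4*pi; visible defects sum to (11/3)*pi


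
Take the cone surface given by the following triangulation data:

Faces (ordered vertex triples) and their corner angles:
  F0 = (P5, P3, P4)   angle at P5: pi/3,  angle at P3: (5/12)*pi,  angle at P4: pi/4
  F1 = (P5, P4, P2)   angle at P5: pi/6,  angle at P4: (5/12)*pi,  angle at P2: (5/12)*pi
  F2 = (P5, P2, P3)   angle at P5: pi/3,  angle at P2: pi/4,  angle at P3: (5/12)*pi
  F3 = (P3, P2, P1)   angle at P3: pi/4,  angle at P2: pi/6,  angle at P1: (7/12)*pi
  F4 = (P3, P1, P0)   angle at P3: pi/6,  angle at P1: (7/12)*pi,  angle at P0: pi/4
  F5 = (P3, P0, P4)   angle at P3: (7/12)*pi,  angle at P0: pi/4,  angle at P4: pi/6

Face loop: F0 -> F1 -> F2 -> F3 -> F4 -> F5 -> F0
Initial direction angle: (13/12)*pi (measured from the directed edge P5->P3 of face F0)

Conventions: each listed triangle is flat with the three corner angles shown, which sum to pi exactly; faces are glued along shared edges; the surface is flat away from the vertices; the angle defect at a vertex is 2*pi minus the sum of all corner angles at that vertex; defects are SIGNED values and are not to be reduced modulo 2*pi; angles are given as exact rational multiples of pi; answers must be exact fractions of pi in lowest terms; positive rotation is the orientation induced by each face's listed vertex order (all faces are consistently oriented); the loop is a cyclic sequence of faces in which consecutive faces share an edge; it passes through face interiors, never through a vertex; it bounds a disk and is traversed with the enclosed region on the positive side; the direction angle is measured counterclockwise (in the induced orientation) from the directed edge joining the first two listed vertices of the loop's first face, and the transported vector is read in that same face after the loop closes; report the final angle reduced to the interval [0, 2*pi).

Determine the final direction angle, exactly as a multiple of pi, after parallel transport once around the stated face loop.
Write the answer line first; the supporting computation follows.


Answer: final direction angle = (5/12)*pi

enclosed vertex P3: corner angles sum to (11/6)*pi, defect = 2*pi - (11/6)*pi = pi/6
enclosed vertex P5: corner angles sum to (5/6)*pi, defect = 2*pi - (5/6)*pi = (7/6)*pi
adding the enclosed defects to the starting angle (mod 2*pi, induced orientation) gives the holonomy
final angle = (13/12)*pi + (4/3)*pi = (5/12)*pi (mod 2*pi)


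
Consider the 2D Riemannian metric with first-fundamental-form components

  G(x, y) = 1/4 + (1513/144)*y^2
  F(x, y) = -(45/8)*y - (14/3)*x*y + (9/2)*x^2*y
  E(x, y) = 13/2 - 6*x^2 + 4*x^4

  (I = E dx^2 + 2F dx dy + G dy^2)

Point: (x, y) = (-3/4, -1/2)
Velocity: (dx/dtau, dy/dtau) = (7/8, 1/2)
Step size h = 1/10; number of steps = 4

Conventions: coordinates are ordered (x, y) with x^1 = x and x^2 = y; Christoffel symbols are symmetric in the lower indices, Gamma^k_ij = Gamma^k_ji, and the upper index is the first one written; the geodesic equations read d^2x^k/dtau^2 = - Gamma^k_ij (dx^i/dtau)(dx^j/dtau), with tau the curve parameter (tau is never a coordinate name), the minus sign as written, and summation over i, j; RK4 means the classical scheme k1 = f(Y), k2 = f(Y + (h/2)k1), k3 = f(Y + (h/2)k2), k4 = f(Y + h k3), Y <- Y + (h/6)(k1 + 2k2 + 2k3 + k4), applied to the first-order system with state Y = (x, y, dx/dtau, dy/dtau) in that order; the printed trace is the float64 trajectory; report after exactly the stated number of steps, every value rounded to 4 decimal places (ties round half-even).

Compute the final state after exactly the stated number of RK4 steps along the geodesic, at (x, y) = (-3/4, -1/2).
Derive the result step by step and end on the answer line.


f(Y) = (dx/dtau, dy/dtau, -Gamma^x_ij Y'^i Y'^j, -Gamma^y_ij Y'^i Y'^j) with the Gammas evaluated at the stage position; h = 0.100000; intermediate values shown to 6 dp
step 0: x = -0.7500, y = -0.5000, dx/dtau = 0.8750, dy/dtau = 0.5000
step 1:
  k1: at (x, y) = (-0.750000, -0.500000), (dx/dtau, dy/dtau) = (0.875000, 0.500000); Gamma_xxx = 0.349169, Gamma_xxy = 0.000000, Gamma_xyy = 0.008067, Gamma_yxx = 2.008964, Gamma_yxy = 0.000000, Gamma_yyy = -1.825622; k1 = (0.875000, 0.500000, -0.269349, -1.081707)
  k2: at (x, y) = (-0.706250, -0.475000), (dx/dtau, dy/dtau) = (0.861533, 0.445915); Gamma_xxx = 0.297445, Gamma_xxy = 0.000000, Gamma_xyy = -0.001793, Gamma_yxx = 1.993388, Gamma_yxy = 0.000000, Gamma_yyy = -1.904400; k2 = (0.861533, 0.445915, -0.220418, -1.100898)
  k3: at (x, y) = (-0.706923, -0.477704), (dx/dtau, dy/dtau) = (0.863979, 0.444955); Gamma_xxx = 0.298208, Gamma_xxy = 0.000000, Gamma_xyy = -0.001620, Gamma_yxx = 1.985722, Gamma_yxy = 0.000000, Gamma_yyy = -1.895666; k3 = (0.863979, 0.444955, -0.222280, -1.106948)
  k4: at (x, y) = (-0.663602, -0.455504), (dx/dtau, dy/dtau) = (0.852772, 0.389305); Gamma_xxx = 0.248982, Gamma_xxy = 0.000000, Gamma_xyy = -0.012202, Gamma_yxx = 1.968772, Gamma_yxy = 0.000000, Gamma_yyy = -1.968260; k4 = (0.852772, 0.389305, -0.179216, -1.133424)
  Y <- Y + (h/6)(k1 + 2k2 + 2k3 + k4): x = -0.6637, y = -0.4555, dx/dtau = 0.8528, dy/dtau = 0.3895
step 2:
  k1: at (x, y) = (-0.663687, -0.455483), (dx/dtau, dy/dtau) = (0.852767, 0.389486); Gamma_xxx = 0.249080, Gamma_xxy = 0.000000, Gamma_xyy = -0.012184, Gamma_yxx = 1.969022, Gamma_yxy = 0.000000, Gamma_yyy = -1.968339; k1 = (0.852767, 0.389486, -0.179286, -1.133300)
  k2: at (x, y) = (-0.621048, -0.436008), (dx/dtau, dy/dtau) = (0.843803, 0.332821); Gamma_xxx = 0.202254, Gamma_xxy = 0.000000, Gamma_xyy = -0.023469, Gamma_yxx = 1.950848, Gamma_yxy = 0.000000, Gamma_yyy = -2.033890; k2 = (0.843803, 0.332821, -0.141406, -1.163717)
  k3: at (x, y) = (-0.621497, -0.438842), (dx/dtau, dy/dtau) = (0.845697, 0.331300); Gamma_xxx = 0.202500, Gamma_xxy = 0.000000, Gamma_xyy = -0.023097, Gamma_yxx = 1.941944, Gamma_yxy = 0.000000, Gamma_yyy = -2.023748; k3 = (0.845697, 0.331300, -0.142294, -1.166758)
  k4: at (x, y) = (-0.579117, -0.422353), (dx/dtau, dy/dtau) = (0.838538, 0.272810); Gamma_xxx = 0.156930, Gamma_xxy = 0.000000, Gamma_xyy = -0.034869, Gamma_yxx = 1.920037, Gamma_yxy = 0.000000, Gamma_yyy = -2.079242; k4 = (0.838538, 0.272810, -0.107750, -1.195318)
  Y <- Y + (h/6)(k1 + 2k2 + 2k3 + k4): x = -0.5792, y = -0.4223, dx/dtau = 0.8385, dy/dtau = 0.2730
step 3:
  k1: at (x, y) = (-0.579182, -0.422307), (dx/dtau, dy/dtau) = (0.838527, 0.272993); Gamma_xxx = 0.157008, Gamma_xxy = 0.000000, Gamma_xyy = -0.034861, Gamma_yxx = 1.920309, Gamma_yxy = 0.000000, Gamma_yyy = -2.079420; k1 = (0.838527, 0.272993, -0.107799, -1.195252)
  k2: at (x, y) = (-0.537255, -0.408657), (dx/dtau, dy/dtau) = (0.833137, 0.213231); Gamma_xxx = 0.112548, Gamma_xxy = 0.000000, Gamma_xyy = -0.047005, Gamma_yxx = 1.895271, Gamma_yxy = 0.000000, Gamma_yyy = -2.124442; k2 = (0.833137, 0.213231, -0.075984, -1.218947)
  k3: at (x, y) = (-0.537525, -0.411645), (dx/dtau, dy/dtau) = (0.834728, 0.212046); Gamma_xxx = 0.112320, Gamma_xxy = 0.000000, Gamma_xyy = -0.046351, Gamma_yxx = 1.885548, Gamma_yxy = 0.000000, Gamma_yyy = -2.113097; k3 = (0.834728, 0.212046, -0.076177, -1.218781)
  k4: at (x, y) = (-0.495709, -0.401102), (dx/dtau, dy/dtau) = (0.830909, 0.151115); Gamma_xxx = 0.067905, Gamma_xxy = 0.000000, Gamma_xyy = -0.058435, Gamma_yxx = 1.855915, Gamma_yxy = 0.000000, Gamma_yyy = -2.145269; k4 = (0.830909, 0.151115, -0.045548, -1.232353)
  Y <- Y + (h/6)(k1 + 2k2 + 2k3 + k4): x = -0.4958, y = -0.4011, dx/dtau = 0.8309, dy/dtau = 0.1513
step 4:
  k1: at (x, y) = (-0.495762, -0.401063), (dx/dtau, dy/dtau) = (0.830899, 0.151276); Gamma_xxx = 0.067973, Gamma_xxy = 0.000000, Gamma_xyy = -0.058433, Gamma_yxx = 1.856127, Gamma_yxy = 0.000000, Gamma_yyy = -2.145433; k1 = (0.830899, 0.151276, -0.045591, -1.232360)
  k2: at (x, y) = (-0.454217, -0.393499), (dx/dtau, dy/dtau) = (0.828619, 0.089658); Gamma_xxx = 0.023435, Gamma_xxy = 0.000000, Gamma_xyy = -0.070270, Gamma_yxx = 1.822768, Gamma_yxy = 0.000000, Gamma_yyy = -2.164844; k2 = (0.828619, 0.089658, -0.015526, -1.234129)
  k3: at (x, y) = (-0.454331, -0.396580), (dx/dtau, dy/dtau) = (0.830123, 0.089569); Gamma_xxx = 0.022781, Gamma_xxy = 0.000000, Gamma_xyy = -0.069315, Gamma_yxx = 1.812914, Gamma_yxy = 0.000000, Gamma_yyy = -2.152991; k3 = (0.830123, 0.089569, -0.015142, -1.232013)
  k4: at (x, y) = (-0.412750, -0.392106), (dx/dtau, dy/dtau) = (0.829385, 0.028075); Gamma_xxx = -0.022842, Gamma_xxy = 0.000000, Gamma_xyy = -0.080440, Gamma_yxx = 1.775837, Gamma_yxy = 0.000000, Gamma_yyy = -2.158962; k4 = (0.829385, 0.028075, 0.015776, -1.219859)
  Y <- Y + (h/6)(k1 + 2k2 + 2k3 + k4): x = -0.4128, y = -0.3921, dx/dtau = 0.8294, dy/dtau = 0.0282

Answer: x = -0.4128, y = -0.3921, dx/dtau = 0.8294, dy/dtau = 0.0282


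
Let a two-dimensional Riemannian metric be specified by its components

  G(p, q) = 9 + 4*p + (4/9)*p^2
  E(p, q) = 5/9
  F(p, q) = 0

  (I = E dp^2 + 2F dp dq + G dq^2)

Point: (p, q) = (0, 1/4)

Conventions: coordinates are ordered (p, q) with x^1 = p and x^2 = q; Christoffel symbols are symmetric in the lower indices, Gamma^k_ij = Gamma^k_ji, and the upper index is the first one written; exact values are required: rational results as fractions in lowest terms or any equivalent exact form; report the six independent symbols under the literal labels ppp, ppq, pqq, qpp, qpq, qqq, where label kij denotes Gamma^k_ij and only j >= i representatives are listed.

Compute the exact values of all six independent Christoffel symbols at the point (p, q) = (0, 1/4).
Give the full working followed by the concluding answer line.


E = 5/9, F = 0, G = 9 at the point
E_p = 0, E_q = 0, F_p = 0, F_q = 0, G_p = 4, G_q = 0
EG - F^2 = 5;  g^inv = (1/5) * [[9, 0], [0, 5/9]]
first-kind symbols [ij,l] = (1/2)(d_i g_jl + d_j g_il - d_l g_ij): [pp,p] = E_p/2 = 0, [pp,q] = F_p - E_q/2 = 0, [pq,p] = E_q/2 = 0, [pq,q] = G_p/2 = 2, [qq,p] = F_q - G_p/2 = -2, [qq,q] = G_q/2 = 0
Gamma^p_ij = (G*[ij,p] - F*[ij,q])/(EG - F^2), Gamma^q_ij = (E*[ij,q] - F*[ij,p])/(EG - F^2)

Answer: Gamma_ppp = 0, Gamma_ppq = 0, Gamma_pqq = -18/5, Gamma_qpp = 0, Gamma_qpq = 2/9, Gamma_qqq = 0


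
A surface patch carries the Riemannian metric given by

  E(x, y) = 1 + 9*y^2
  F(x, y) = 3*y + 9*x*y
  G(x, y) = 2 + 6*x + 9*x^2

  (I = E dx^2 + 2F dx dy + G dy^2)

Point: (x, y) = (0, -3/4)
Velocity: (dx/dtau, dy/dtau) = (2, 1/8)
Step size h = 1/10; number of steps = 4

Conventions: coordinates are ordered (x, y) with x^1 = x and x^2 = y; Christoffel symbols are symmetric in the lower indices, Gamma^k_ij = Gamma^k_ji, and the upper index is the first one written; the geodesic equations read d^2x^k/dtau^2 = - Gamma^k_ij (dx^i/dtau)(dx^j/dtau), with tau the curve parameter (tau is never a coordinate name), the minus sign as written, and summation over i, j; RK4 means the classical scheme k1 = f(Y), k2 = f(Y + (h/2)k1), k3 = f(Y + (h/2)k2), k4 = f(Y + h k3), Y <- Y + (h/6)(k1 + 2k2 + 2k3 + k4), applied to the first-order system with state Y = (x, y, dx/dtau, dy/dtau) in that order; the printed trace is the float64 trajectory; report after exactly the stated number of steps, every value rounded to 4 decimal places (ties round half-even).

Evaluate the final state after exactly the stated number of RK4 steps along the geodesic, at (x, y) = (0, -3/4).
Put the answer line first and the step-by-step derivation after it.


Answer: x = 0.8237, y = -0.7171, dx/dtau = 2.0914, dy/dtau = 0.0478

f(Y) = (dx/dtau, dy/dtau, -Gamma^x_ij Y'^i Y'^j, -Gamma^y_ij Y'^i Y'^j) with the Gammas evaluated at the stage position; h = 0.100000; intermediate values shown to 6 dp
step 0: x = 0.0000, y = -0.7500, dx/dtau = 2.0000, dy/dtau = 0.1250
step 1:
  k1: at (x, y) = (0.000000, -0.750000), (dx/dtau, dy/dtau) = (2.000000, 0.125000); Gamma_xxx = 0.000000, Gamma_xxy = -0.955752, Gamma_xyy = 0.000000, Gamma_yxx = 0.000000, Gamma_yxy = 0.424779, Gamma_yyy = 0.000000; k1 = (2.000000, 0.125000, 0.477876, -0.212389)
  k2: at (x, y) = (0.100000, -0.743750), (dx/dtau, dy/dtau) = (2.023894, 0.114381); Gamma_xxx = 0.000000, Gamma_xxy = -0.872892, Gamma_xyy = 0.000000, Gamma_yxx = 0.000000, Gamma_yxy = 0.508576, Gamma_yyy = 0.000000; k2 = (2.023894, 0.114381, 0.404138, -0.235464)
  k3: at (x, y) = (0.101195, -0.744281), (dx/dtau, dy/dtau) = (2.020207, 0.113227); Gamma_xxx = 0.000000, Gamma_xxy = -0.871646, Gamma_xyy = 0.000000, Gamma_yxx = 0.000000, Gamma_yxy = 0.508887, Gamma_yyy = 0.000000; k3 = (2.020207, 0.113227, 0.398763, -0.232807)
  k4: at (x, y) = (0.202021, -0.738677), (dx/dtau, dy/dtau) = (2.039876, 0.101719); Gamma_xxx = 0.000000, Gamma_xxy = -0.783029, Gamma_xyy = 0.000000, Gamma_yxx = 0.000000, Gamma_yxy = 0.567498, Gamma_yyy = 0.000000; k4 = (2.039876, 0.101719, 0.324949, -0.235506)
  Y <- Y + (h/6)(k1 + 2k2 + 2k3 + k4): x = 0.2021, y = -0.7386, dx/dtau = 2.0401, dy/dtau = 0.1019
step 2:
  k1: at (x, y) = (0.202135, -0.738634), (dx/dtau, dy/dtau) = (2.040144, 0.101926); Gamma_xxx = 0.000000, Gamma_xxy = -0.782935, Gamma_xyy = 0.000000, Gamma_yxx = 0.000000, Gamma_yxy = 0.567583, Gamma_yyy = 0.000000; k1 = (2.040144, 0.101926, 0.325613, -0.236051)
  k2: at (x, y) = (0.304142, -0.733538), (dx/dtau, dy/dtau) = (2.056424, 0.090124); Gamma_xxx = 0.000000, Gamma_xxy = -0.694925, Gamma_xyy = 0.000000, Gamma_yxx = 0.000000, Gamma_yxy = 0.603919, Gamma_yyy = 0.000000; k2 = (2.056424, 0.090124, 0.257584, -0.223851)
  k3: at (x, y) = (0.304956, -0.734128), (dx/dtau, dy/dtau) = (2.053023, 0.090733); Gamma_xxx = 0.000000, Gamma_xxy = -0.694232, Gamma_xyy = 0.000000, Gamma_yxx = 0.000000, Gamma_yxy = 0.603601, Gamma_yyy = 0.000000; k3 = (2.053023, 0.090733, 0.258640, -0.224875)
  k4: at (x, y) = (0.407437, -0.729561), (dx/dtau, dy/dtau) = (2.066008, 0.079439); Gamma_xxx = 0.000000, Gamma_xxy = -0.611991, Gamma_xyy = 0.000000, Gamma_yxx = 0.000000, Gamma_yxy = 0.621394, Gamma_yyy = 0.000000; k4 = (2.066008, 0.079439, 0.200881, -0.203967)
  Y <- Y + (h/6)(k1 + 2k2 + 2k3 + k4): x = 0.4076, y = -0.7296, dx/dtau = 2.0661, dy/dtau = 0.0796
step 3:
  k1: at (x, y) = (0.407552, -0.729583), (dx/dtau, dy/dtau) = (2.066126, 0.079635); Gamma_xxx = 0.000000, Gamma_xxy = -0.611905, Gamma_xyy = 0.000000, Gamma_yxx = 0.000000, Gamma_yxy = 0.621385, Gamma_yyy = 0.000000; k1 = (2.066126, 0.079635, 0.201360, -0.204480)
  k2: at (x, y) = (0.510858, -0.725601), (dx/dtau, dy/dtau) = (2.076194, 0.069411); Gamma_xxx = 0.000000, Gamma_xxy = -0.537376, Gamma_xyy = 0.000000, Gamma_yxx = 0.000000, Gamma_yxy = 0.625203, Gamma_yyy = 0.000000; k2 = (2.076194, 0.069411, 0.154883, -0.180197)
  k3: at (x, y) = (0.511362, -0.726113), (dx/dtau, dy/dtau) = (2.073870, 0.070625); Gamma_xxx = 0.000000, Gamma_xxy = -0.537121, Gamma_xyy = 0.000000, Gamma_yxx = 0.000000, Gamma_yxy = 0.624839, Gamma_yyy = 0.000000; k3 = (2.073870, 0.070625, 0.157341, -0.183037)
  k4: at (x, y) = (0.614939, -0.722521), (dx/dtau, dy/dtau) = (2.081860, 0.061331); Gamma_xxx = 0.000000, Gamma_xxy = -0.471506, Gamma_xyy = 0.000000, Gamma_yxx = 0.000000, Gamma_yxy = 0.618828, Gamma_yyy = 0.000000; k4 = (2.081860, 0.061331, 0.120407, -0.158028)
  Y <- Y + (h/6)(k1 + 2k2 + 2k3 + k4): x = 0.6150, y = -0.7226, dx/dtau = 2.0819, dy/dtau = 0.0615
step 4:
  k1: at (x, y) = (0.615021, -0.722566), (dx/dtau, dy/dtau) = (2.081896, 0.061485); Gamma_xxx = 0.000000, Gamma_xxy = -0.471468, Gamma_xyy = 0.000000, Gamma_yxx = 0.000000, Gamma_yxy = 0.618793, Gamma_yyy = 0.000000; k1 = (2.081896, 0.061485, 0.120701, -0.158418)
  k2: at (x, y) = (0.719115, -0.719492), (dx/dtau, dy/dtau) = (2.087931, 0.053564); Gamma_xxx = 0.000000, Gamma_xxy = -0.414352, Gamma_xyy = 0.000000, Gamma_yxx = 0.000000, Gamma_yxy = 0.606100, Gamma_yyy = 0.000000; k2 = (2.087931, 0.053564, 0.092681, -0.135571)
  k3: at (x, y) = (0.719417, -0.719888), (dx/dtau, dy/dtau) = (2.086530, 0.054707); Gamma_xxx = 0.000000, Gamma_xxy = -0.414292, Gamma_xyy = 0.000000, Gamma_yxx = 0.000000, Gamma_yxy = 0.605853, Gamma_yyy = 0.000000; k3 = (2.086530, 0.054707, 0.094581, -0.138313)
  k4: at (x, y) = (0.823674, -0.717095), (dx/dtau, dy/dtau) = (2.091354, 0.047654); Gamma_xxx = 0.000000, Gamma_xxy = -0.365119, Gamma_xyy = 0.000000, Gamma_yxx = 0.000000, Gamma_yxy = 0.589107, Gamma_yyy = 0.000000; k4 = (2.091354, 0.047654, 0.072777, -0.117422)
  Y <- Y + (h/6)(k1 + 2k2 + 2k3 + k4): x = 0.8237, y = -0.7171, dx/dtau = 2.0914, dy/dtau = 0.0478


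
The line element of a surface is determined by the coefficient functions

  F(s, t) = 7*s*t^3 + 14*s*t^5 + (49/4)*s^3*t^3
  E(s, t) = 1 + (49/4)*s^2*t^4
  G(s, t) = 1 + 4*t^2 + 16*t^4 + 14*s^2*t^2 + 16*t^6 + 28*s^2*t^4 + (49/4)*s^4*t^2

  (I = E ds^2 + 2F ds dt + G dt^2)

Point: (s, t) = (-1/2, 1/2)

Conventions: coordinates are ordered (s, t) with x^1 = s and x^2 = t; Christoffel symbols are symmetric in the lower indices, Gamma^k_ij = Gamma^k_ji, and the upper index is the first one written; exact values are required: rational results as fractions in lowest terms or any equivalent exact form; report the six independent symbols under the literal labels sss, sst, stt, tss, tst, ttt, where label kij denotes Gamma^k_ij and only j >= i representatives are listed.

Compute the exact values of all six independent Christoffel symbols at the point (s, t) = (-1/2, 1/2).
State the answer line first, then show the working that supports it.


Answer: Gamma_sss = -49/633, Gamma_sst = 98/633, Gamma_stt = -329/633, Gamma_tss = 217/633, Gamma_tst = -434/633, Gamma_ttt = 1457/633

E = 305/256, F = -217/256, G = 1217/256 at the point
E_s = -49/64, E_t = 49/32, F_s = 315/128, F_t = -763/128, G_s = -217/32, G_t = 1457/64
EG - F^2 = 633/128;  g^inv = (128/633) * [[1217/256, 217/256], [217/256, 305/256]]
first-kind symbols [ij,l] = (1/2)(d_i g_jl + d_j g_il - d_l g_ij): [ss,s] = E_s/2 = -49/128, [ss,t] = F_s - E_t/2 = 217/128, [st,s] = E_t/2 = 49/64, [st,t] = G_s/2 = -217/64, [tt,s] = F_t - G_s/2 = -329/128, [tt,t] = G_t/2 = 1457/128
Gamma^s_ij = (G*[ij,s] - F*[ij,t])/(EG - F^2), Gamma^t_ij = (E*[ij,t] - F*[ij,s])/(EG - F^2)


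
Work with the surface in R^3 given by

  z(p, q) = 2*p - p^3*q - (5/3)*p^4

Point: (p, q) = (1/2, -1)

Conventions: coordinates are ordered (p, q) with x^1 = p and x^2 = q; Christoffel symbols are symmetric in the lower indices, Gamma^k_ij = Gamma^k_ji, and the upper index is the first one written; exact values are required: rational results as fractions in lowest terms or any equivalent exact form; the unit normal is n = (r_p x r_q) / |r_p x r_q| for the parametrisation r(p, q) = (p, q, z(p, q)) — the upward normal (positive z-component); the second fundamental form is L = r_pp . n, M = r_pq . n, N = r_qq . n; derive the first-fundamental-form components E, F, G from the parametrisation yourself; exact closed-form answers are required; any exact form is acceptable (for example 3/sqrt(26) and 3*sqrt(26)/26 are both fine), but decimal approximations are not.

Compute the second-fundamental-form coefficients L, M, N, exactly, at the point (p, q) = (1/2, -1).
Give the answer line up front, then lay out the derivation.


Answer: L = -48*sqrt(2701)/2701, M = -18*sqrt(2701)/2701, N = 0

z_p = 23/12, z_q = -1/8, z_pp = -2, z_pq = -3/4, z_qq = 0
E = 673/144, F = -23/96, G = 65/64; answer radicand W^2 = 2701/576
unnormalised second-form numerators: l = -2, m = -3/4, n = 0; L = l/sqrt(2701/576), and similarly M = m/sqrt(W^2), N = n/sqrt(W^2)


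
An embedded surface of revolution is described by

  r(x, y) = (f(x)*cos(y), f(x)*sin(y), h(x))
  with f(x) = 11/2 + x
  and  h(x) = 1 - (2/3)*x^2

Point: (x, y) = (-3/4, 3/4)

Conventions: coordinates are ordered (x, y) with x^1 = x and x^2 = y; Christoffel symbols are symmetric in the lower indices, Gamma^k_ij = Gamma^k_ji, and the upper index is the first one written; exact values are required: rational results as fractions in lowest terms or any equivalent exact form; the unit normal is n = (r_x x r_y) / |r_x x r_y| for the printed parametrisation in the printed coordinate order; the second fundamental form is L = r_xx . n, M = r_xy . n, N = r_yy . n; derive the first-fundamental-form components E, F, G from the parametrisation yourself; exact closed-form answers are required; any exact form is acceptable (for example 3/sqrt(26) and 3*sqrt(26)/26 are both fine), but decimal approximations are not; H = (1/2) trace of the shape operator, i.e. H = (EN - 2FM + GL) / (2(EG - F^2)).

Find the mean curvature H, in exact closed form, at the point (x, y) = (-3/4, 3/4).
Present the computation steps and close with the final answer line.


f = 19/4, f' = 1, f'' = 0, h' = 1, h'' = -4/3
E = 2, F = 0, G = 361/16; answer radicand W^2 = 2
unnormalised second-form numerators: l = -4/3, m = 0, n = 19/4; L = l/sqrt(2), and similarly M = m/sqrt(W^2), N = n/sqrt(W^2)
H = (E*n - 2*F*m + G*l) / (2*(EG - F^2)*sqrt(W^2)); E*n - 2*F*m + G*l = -247/12, EG - F^2 = 361/8, so H = (-13/57)/sqrt(2)

Answer: H = -13*sqrt(2)/114


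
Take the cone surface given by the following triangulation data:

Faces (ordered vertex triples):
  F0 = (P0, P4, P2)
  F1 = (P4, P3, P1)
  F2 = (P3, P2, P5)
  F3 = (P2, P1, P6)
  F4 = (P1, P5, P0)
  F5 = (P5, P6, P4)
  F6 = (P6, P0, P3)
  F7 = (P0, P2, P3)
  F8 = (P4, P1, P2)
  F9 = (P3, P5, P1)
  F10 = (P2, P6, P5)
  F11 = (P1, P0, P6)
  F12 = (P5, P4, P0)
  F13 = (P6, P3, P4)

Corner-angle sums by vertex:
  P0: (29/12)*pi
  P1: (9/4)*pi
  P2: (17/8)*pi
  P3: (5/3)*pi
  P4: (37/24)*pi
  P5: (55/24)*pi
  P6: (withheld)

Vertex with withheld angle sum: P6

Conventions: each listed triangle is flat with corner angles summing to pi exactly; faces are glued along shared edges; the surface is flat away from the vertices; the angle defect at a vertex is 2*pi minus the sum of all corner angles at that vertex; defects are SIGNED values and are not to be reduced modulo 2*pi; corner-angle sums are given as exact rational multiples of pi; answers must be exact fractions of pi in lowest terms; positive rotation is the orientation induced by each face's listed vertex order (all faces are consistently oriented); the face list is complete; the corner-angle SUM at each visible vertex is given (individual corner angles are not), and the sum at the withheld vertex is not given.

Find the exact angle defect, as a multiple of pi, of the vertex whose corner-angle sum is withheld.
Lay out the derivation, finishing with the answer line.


V = 7, E = 21, F = 14; chi = V - E + F = 0
Gauss-Bonnet: total defect = 2*pi*chi = 0; visible defects sum to (-7/24)*pi

Answer: defect(P6) = (7/24)*pi
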